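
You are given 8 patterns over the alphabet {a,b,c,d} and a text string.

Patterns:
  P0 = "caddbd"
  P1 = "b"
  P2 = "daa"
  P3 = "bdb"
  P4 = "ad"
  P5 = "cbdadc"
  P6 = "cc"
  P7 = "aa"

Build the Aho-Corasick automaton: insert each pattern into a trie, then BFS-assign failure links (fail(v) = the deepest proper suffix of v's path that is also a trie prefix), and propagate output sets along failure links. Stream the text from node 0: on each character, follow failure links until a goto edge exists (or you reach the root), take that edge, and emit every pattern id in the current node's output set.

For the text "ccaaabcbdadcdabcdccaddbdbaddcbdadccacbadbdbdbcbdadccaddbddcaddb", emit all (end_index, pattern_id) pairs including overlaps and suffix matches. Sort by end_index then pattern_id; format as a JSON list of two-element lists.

Build:
Trie (insert patterns):
  n0 'ε': a→13 b→7 c→1 d→8
  n1 'c': a→2 b→15 c→20
  n2 'ca': d→3
  n3 'cad': d→4
  n4 'cadd': b→5
  n5 'caddb': d→6
  n6 'caddbd': ·  ←P0
  n7 'b': d→11  ←P1
  n8 'd': a→9
  n9 'da': a→10
  n10 'daa': ·  ←P2
  n11 'bd': b→12
  n12 'bdb': ·  ←P3
  n13 'a': a→21 d→14
  n14 'ad': ·  ←P4
  n15 'cb': d→16
  n16 'cbd': a→17
  n17 'cbda': d→18
  n18 'cbdad': c→19
  n19 'cbdadc': ·  ←P5
  n20 'cc': ·  ←P6
  n21 'aa': ·  ←P7

Failure links (BFS by depth):
  fail(1) 'c': from fail(0)=0 chase 'c': 0 ⇒ 0;  out=∅∪out(0)=∅
  fail(7) 'b': from fail(0)=0 chase 'b': 0 ⇒ 0;  out={1}∪out(0)={1}
  fail(8) 'd': from fail(0)=0 chase 'd': 0 ⇒ 0;  out=∅∪out(0)=∅
  fail(13) 'a': from fail(0)=0 chase 'a': 0 ⇒ 0;  out=∅∪out(0)=∅
  fail(2) 'ca': from fail(1)=0 chase 'a': 0 ⇒ 13;  out=∅∪out(13)=∅
  fail(9) 'da': from fail(8)=0 chase 'a': 0 ⇒ 13;  out=∅∪out(13)=∅
  fail(11) 'bd': from fail(7)=0 chase 'd': 0 ⇒ 8;  out=∅∪out(8)=∅
  fail(14) 'ad': from fail(13)=0 chase 'd': 0 ⇒ 8;  out={4}∪out(8)={4}
  fail(15) 'cb': from fail(1)=0 chase 'b': 0 ⇒ 7;  out=∅∪out(7)={1}
  fail(20) 'cc': from fail(1)=0 chase 'c': 0 ⇒ 1;  out={6}∪out(1)={6}
  fail(21) 'aa': from fail(13)=0 chase 'a': 0 ⇒ 13;  out={7}∪out(13)={7}
  fail(3) 'cad': from fail(2)=13 chase 'd': 13 ⇒ 14;  out=∅∪out(14)={4}
  fail(10) 'daa': from fail(9)=13 chase 'a': 13 ⇒ 21;  out={2}∪out(21)={2,7}
  fail(12) 'bdb': from fail(11)=8 chase 'b': 8→0 ⇒ 7;  out={3}∪out(7)={1,3}
  fail(16) 'cbd': from fail(15)=7 chase 'd': 7 ⇒ 11;  out=∅∪out(11)=∅
  fail(4) 'cadd': from fail(3)=14 chase 'd': 14→8→0 ⇒ 8;  out=∅∪out(8)=∅
  fail(17) 'cbda': from fail(16)=11 chase 'a': 11→8 ⇒ 9;  out=∅∪out(9)=∅
  fail(5) 'caddb': from fail(4)=8 chase 'b': 8→0 ⇒ 7;  out=∅∪out(7)={1}
  fail(18) 'cbdad': from fail(17)=9 chase 'd': 9→13 ⇒ 14;  out=∅∪out(14)={4}
  fail(6) 'caddbd': from fail(5)=7 chase 'd': 7 ⇒ 11;  out={0}∪out(11)={0}
  fail(19) 'cbdadc': from fail(18)=14 chase 'c': 14→8→0 ⇒ 1;  out={5}∪out(1)={5}

Text stream:
pos 0 'c': at 1
pos 1 'c': at 20  ** P6@[0:1]
pos 2 'a': at 2 ·f
pos 3 'a': at 21 ·f  ** P7@[2:3]
pos 4 'a': at 21 ·f  ** P7@[3:4]
pos 5 'b': at 7 ·f  ** P1@[5:5]
pos 6 'c': at 1 ·f
pos 7 'b': at 15  ** P1@[7:7]
pos 8 'd': at 16
pos 9 'a': at 17
pos 10 'd': at 18  ** P4@[9:10]
pos 11 'c': at 19  ** P5@[6:11]
pos 12 'd': at 8 ·f
pos 13 'a': at 9
pos 14 'b': at 7 ·f  ** P1@[14:14]
pos 15 'c': at 1 ·f
pos 16 'd': at 8 ·f
pos 17 'c': at 1 ·f
pos 18 'c': at 20  ** P6@[17:18]
pos 19 'a': at 2 ·f
pos 20 'd': at 3  ** P4@[19:20]
pos 21 'd': at 4
pos 22 'b': at 5  ** P1@[22:22]
pos 23 'd': at 6  ** P0@[18:23]
pos 24 'b': at 12 ·f  ** P1@[24:24],P3@[22:24]
pos 25 'a': at 13 ·f
pos 26 'd': at 14  ** P4@[25:26]
pos 27 'd': at 8 ·f
pos 28 'c': at 1 ·f
pos 29 'b': at 15  ** P1@[29:29]
pos 30 'd': at 16
pos 31 'a': at 17
pos 32 'd': at 18  ** P4@[31:32]
pos 33 'c': at 19  ** P5@[28:33]
pos 34 'c': at 20 ·f  ** P6@[33:34]
pos 35 'a': at 2 ·f
pos 36 'c': at 1 ·f
pos 37 'b': at 15  ** P1@[37:37]
pos 38 'a': at 13 ·f
pos 39 'd': at 14  ** P4@[38:39]
pos 40 'b': at 7 ·f  ** P1@[40:40]
pos 41 'd': at 11
pos 42 'b': at 12  ** P1@[42:42],P3@[40:42]
pos 43 'd': at 11 ·f
pos 44 'b': at 12  ** P1@[44:44],P3@[42:44]
pos 45 'c': at 1 ·f
pos 46 'b': at 15  ** P1@[46:46]
pos 47 'd': at 16
pos 48 'a': at 17
pos 49 'd': at 18  ** P4@[48:49]
pos 50 'c': at 19  ** P5@[45:50]
pos 51 'c': at 20 ·f  ** P6@[50:51]
pos 52 'a': at 2 ·f
pos 53 'd': at 3  ** P4@[52:53]
pos 54 'd': at 4
pos 55 'b': at 5  ** P1@[55:55]
pos 56 'd': at 6  ** P0@[51:56]
pos 57 'd': at 8 ·f
pos 58 'c': at 1 ·f
pos 59 'a': at 2
pos 60 'd': at 3  ** P4@[59:60]
pos 61 'd': at 4
pos 62 'b': at 5  ** P1@[62:62]

All matches (sorted): [[1,6],[3,7],[4,7],[5,1],[7,1],[10,4],[11,5],[14,1],[18,6],[20,4],[22,1],[23,0],[24,1],[24,3],[26,4],[29,1],[32,4],[33,5],[34,6],[37,1],[39,4],[40,1],[42,1],[42,3],[44,1],[44,3],[46,1],[49,4],[50,5],[51,6],[53,4],[55,1],[56,0],[60,4],[62,1]]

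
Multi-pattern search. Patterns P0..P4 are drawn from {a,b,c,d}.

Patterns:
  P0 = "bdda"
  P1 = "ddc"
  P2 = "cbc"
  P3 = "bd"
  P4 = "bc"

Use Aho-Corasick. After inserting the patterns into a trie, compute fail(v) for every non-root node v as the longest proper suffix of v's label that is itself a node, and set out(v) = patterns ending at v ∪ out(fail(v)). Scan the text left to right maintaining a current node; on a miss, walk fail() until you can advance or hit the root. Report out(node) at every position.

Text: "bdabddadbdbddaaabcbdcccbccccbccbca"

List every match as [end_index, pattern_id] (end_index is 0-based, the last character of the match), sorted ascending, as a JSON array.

Build:
Trie nodes:
  0='ε' goto b→1 c→8 d→5
  1='b' goto c→11 d→2
  2='bd' goto d→3  [P3 ends]
  3='bdd' goto a→4
  4='bdda' goto ·  [P0 ends]
  5='d' goto d→6
  6='dd' goto c→7
  7='ddc' goto ·  [P1 ends]
  8='c' goto b→9
  9='cb' goto c→10
  10='cbc' goto ·  [P2 ends]
  11='bc' goto ·  [P4 ends]

BFS fail/out derivation:
  fail(1) 'b': from fail(0)=0 chase 'b': 0 ⇒ 0;  out=∅∪out(0)=∅
  fail(5) 'd': from fail(0)=0 chase 'd': 0 ⇒ 0;  out=∅∪out(0)=∅
  fail(8) 'c': from fail(0)=0 chase 'c': 0 ⇒ 0;  out=∅∪out(0)=∅
  fail(2) 'bd': from fail(1)=0 chase 'd': 0 ⇒ 5;  out={3}∪out(5)={3}
  fail(6) 'dd': from fail(5)=0 chase 'd': 0 ⇒ 5;  out=∅∪out(5)=∅
  fail(9) 'cb': from fail(8)=0 chase 'b': 0 ⇒ 1;  out=∅∪out(1)=∅
  fail(11) 'bc': from fail(1)=0 chase 'c': 0 ⇒ 8;  out={4}∪out(8)={4}
  fail(3) 'bdd': from fail(2)=5 chase 'd': 5 ⇒ 6;  out=∅∪out(6)=∅
  fail(7) 'ddc': from fail(6)=5 chase 'c': 5→0 ⇒ 8;  out={1}∪out(8)={1}
  fail(10) 'cbc': from fail(9)=1 chase 'c': 1 ⇒ 11;  out={2}∪out(11)={2,4}
  fail(4) 'bdda': from fail(3)=6 chase 'a': 6→5→0 ⇒ 0;  out={0}∪out(0)={0}

Run:
i=0 'b': node 0→1
i=1 'd': node 1→2  → match P3@[0:1]
i=2 'a': node 2→0 (fail-walked)
i=3 'b': node 0→1
i=4 'd': node 1→2  → match P3@[3:4]
i=5 'd': node 2→3
i=6 'a': node 3→4  → match P0@[3:6]
i=7 'd': node 4→5 (fail-walked)
i=8 'b': node 5→1 (fail-walked)
i=9 'd': node 1→2  → match P3@[8:9]
i=10 'b': node 2→1 (fail-walked)
i=11 'd': node 1→2  → match P3@[10:11]
i=12 'd': node 2→3
i=13 'a': node 3→4  → match P0@[10:13]
i=14 'a': node 4→0 (fail-walked)
i=15 'a': node 0→0
i=16 'b': node 0→1
i=17 'c': node 1→11  → match P4@[16:17]
i=18 'b': node 11→9 (fail-walked)
i=19 'd': node 9→2 (fail-walked)  → match P3@[18:19]
i=20 'c': node 2→8 (fail-walked)
i=21 'c': node 8→8 (fail-walked)
i=22 'c': node 8→8 (fail-walked)
i=23 'b': node 8→9
i=24 'c': node 9→10  → match P2@[22:24],P4@[23:24]
i=25 'c': node 10→8 (fail-walked)
i=26 'c': node 8→8 (fail-walked)
i=27 'c': node 8→8 (fail-walked)
i=28 'b': node 8→9
i=29 'c': node 9→10  → match P2@[27:29],P4@[28:29]
i=30 'c': node 10→8 (fail-walked)
i=31 'b': node 8→9
i=32 'c': node 9→10  → match P2@[30:32],P4@[31:32]
i=33 'a': node 10→0 (fail-walked)

All matches (sorted): [[1,3],[4,3],[6,0],[9,3],[11,3],[13,0],[17,4],[19,3],[24,2],[24,4],[29,2],[29,4],[32,2],[32,4]]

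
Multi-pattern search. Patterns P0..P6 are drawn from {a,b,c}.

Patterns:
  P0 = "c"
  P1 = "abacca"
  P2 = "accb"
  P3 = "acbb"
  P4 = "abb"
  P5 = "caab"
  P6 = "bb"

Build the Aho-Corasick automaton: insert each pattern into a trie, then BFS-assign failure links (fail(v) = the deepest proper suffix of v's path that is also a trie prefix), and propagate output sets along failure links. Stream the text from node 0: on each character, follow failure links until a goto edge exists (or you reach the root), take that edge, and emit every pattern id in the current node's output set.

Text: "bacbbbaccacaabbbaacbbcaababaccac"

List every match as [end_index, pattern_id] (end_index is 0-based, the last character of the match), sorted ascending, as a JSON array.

Build:
Trie (insert patterns):
  0='ε' goto a→2 b→17 c→1
  1='c' goto a→14  ←P0
  2='a' goto b→3 c→8
  3='ab' goto a→4 b→13
  4='aba' goto c→5
  5='abac' goto c→6
  6='abacc' goto a→7
  7='abacca' goto ·  ←P1
  8='ac' goto b→11 c→9
  9='acc' goto b→10
  10='accb' goto ·  ←P2
  11='acb' goto b→12
  12='acbb' goto ·  ←P3
  13='abb' goto ·  ←P4
  14='ca' goto a→15
  15='caa' goto b→16
  16='caab' goto ·  ←P5
  17='b' goto b→18
  18='bb' goto ·  ←P6

Failure links (BFS by depth):
  n1('c'): parent n0 fail=0; on 'c' 0 → fail=0;  out {0}∪∅={0}
  n2('a'): parent n0 fail=0; on 'a' 0 → fail=0;  out ∅∪∅=∅
  n17('b'): parent n0 fail=0; on 'b' 0 → fail=0;  out ∅∪∅=∅
  n3('ab'): parent n2 fail=0; on 'b' 0 → fail=17;  out ∅∪∅=∅
  n8('ac'): parent n2 fail=0; on 'c' 0 → fail=1;  out ∅∪{0}={0}
  n14('ca'): parent n1 fail=0; on 'a' 0 → fail=2;  out ∅∪∅=∅
  n18('bb'): parent n17 fail=0; on 'b' 0 → fail=17;  out {6}∪∅={6}
  n4('aba'): parent n3 fail=17; on 'a' 17→0 → fail=2;  out ∅∪∅=∅
  n9('acc'): parent n8 fail=1; on 'c' 1→0 → fail=1;  out ∅∪{0}={0}
  n11('acb'): parent n8 fail=1; on 'b' 1→0 → fail=17;  out ∅∪∅=∅
  n13('abb'): parent n3 fail=17; on 'b' 17 → fail=18;  out {4}∪{6}={4,6}
  n15('caa'): parent n14 fail=2; on 'a' 2→0 → fail=2;  out ∅∪∅=∅
  n5('abac'): parent n4 fail=2; on 'c' 2 → fail=8;  out ∅∪{0}={0}
  n10('accb'): parent n9 fail=1; on 'b' 1→0 → fail=17;  out {2}∪∅={2}
  n12('acbb'): parent n11 fail=17; on 'b' 17 → fail=18;  out {3}∪{6}={3,6}
  n16('caab'): parent n15 fail=2; on 'b' 2 → fail=3;  out {5}∪∅={5}
  n6('abacc'): parent n5 fail=8; on 'c' 8 → fail=9;  out ∅∪{0}={0}
  n7('abacca'): parent n6 fail=9; on 'a' 9→1 → fail=14;  out {1}∪∅={1}

Run:
[0] read 'b'  n0⇒n17
[1] read 'a'  n17⇒n2 ·f
[2] read 'c'  n2⇒n8  → match P0@[2:2]
[3] read 'b'  n8⇒n11
[4] read 'b'  n11⇒n12  → match P3@[1:4],P6@[3:4]
[5] read 'b'  n12⇒n18 ·f  → match P6@[4:5]
[6] read 'a'  n18⇒n2 ·f
[7] read 'c'  n2⇒n8  → match P0@[7:7]
[8] read 'c'  n8⇒n9  → match P0@[8:8]
[9] read 'a'  n9⇒n14 ·f
[10] read 'c'  n14⇒n8 ·f  → match P0@[10:10]
[11] read 'a'  n8⇒n14 ·f
[12] read 'a'  n14⇒n15
[13] read 'b'  n15⇒n16  → match P5@[10:13]
[14] read 'b'  n16⇒n13 ·f  → match P4@[12:14],P6@[13:14]
[15] read 'b'  n13⇒n18 ·f  → match P6@[14:15]
[16] read 'a'  n18⇒n2 ·f
[17] read 'a'  n2⇒n2 ·f
[18] read 'c'  n2⇒n8  → match P0@[18:18]
[19] read 'b'  n8⇒n11
[20] read 'b'  n11⇒n12  → match P3@[17:20],P6@[19:20]
[21] read 'c'  n12⇒n1 ·f  → match P0@[21:21]
[22] read 'a'  n1⇒n14
[23] read 'a'  n14⇒n15
[24] read 'b'  n15⇒n16  → match P5@[21:24]
[25] read 'a'  n16⇒n4 ·f
[26] read 'b'  n4⇒n3 ·f
[27] read 'a'  n3⇒n4
[28] read 'c'  n4⇒n5  → match P0@[28:28]
[29] read 'c'  n5⇒n6  → match P0@[29:29]
[30] read 'a'  n6⇒n7  → match P1@[25:30]
[31] read 'c'  n7⇒n8 ·f  → match P0@[31:31]

Matches: [[2,0],[4,3],[4,6],[5,6],[7,0],[8,0],[10,0],[13,5],[14,4],[14,6],[15,6],[18,0],[20,3],[20,6],[21,0],[24,5],[28,0],[29,0],[30,1],[31,0]]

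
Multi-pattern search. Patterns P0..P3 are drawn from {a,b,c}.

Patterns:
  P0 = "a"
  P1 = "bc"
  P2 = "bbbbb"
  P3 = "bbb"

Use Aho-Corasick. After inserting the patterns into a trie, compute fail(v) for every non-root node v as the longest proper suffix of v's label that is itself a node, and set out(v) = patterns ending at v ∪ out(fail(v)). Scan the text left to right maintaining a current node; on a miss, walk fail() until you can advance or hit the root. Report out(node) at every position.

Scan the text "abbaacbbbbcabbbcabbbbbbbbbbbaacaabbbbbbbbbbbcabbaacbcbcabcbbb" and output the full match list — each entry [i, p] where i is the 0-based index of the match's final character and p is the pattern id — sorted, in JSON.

Build:
Trie nodes:
  n0 'ε': a→1 b→2
  n1 'a': ·  [P0 ends]
  n2 'b': b→4 c→3
  n3 'bc': ·  [P1 ends]
  n4 'bb': b→5
  n5 'bbb': b→6  [P3 ends]
  n6 'bbbb': b→7
  n7 'bbbbb': ·  [P2 ends]

BFS fail/out derivation:
  n1('a'): parent n0 fail=0; on 'a' 0 → fail=0;  out {0}∪∅={0}
  n2('b'): parent n0 fail=0; on 'b' 0 → fail=0;  out ∅∪∅=∅
  n3('bc'): parent n2 fail=0; on 'c' 0 → fail=0;  out {1}∪∅={1}
  n4('bb'): parent n2 fail=0; on 'b' 0 → fail=2;  out ∅∪∅=∅
  n5('bbb'): parent n4 fail=2; on 'b' 2 → fail=4;  out {3}∪∅={3}
  n6('bbbb'): parent n5 fail=4; on 'b' 4 → fail=5;  out ∅∪{3}={3}
  n7('bbbbb'): parent n6 fail=5; on 'b' 5 → fail=6;  out {2}∪{3}={2,3}

Run:
pos 0 'a': at 1  emit P0@[0:0]
pos 1 'b': at 2 (via fail)
pos 2 'b': at 4
pos 3 'a': at 1 (via fail)  emit P0@[3:3]
pos 4 'a': at 1 (via fail)  emit P0@[4:4]
pos 5 'c': at 0 (via fail)
pos 6 'b': at 2
pos 7 'b': at 4
pos 8 'b': at 5  emit P3@[6:8]
pos 9 'b': at 6  emit P3@[7:9]
pos 10 'c': at 3 (via fail)  emit P1@[9:10]
pos 11 'a': at 1 (via fail)  emit P0@[11:11]
pos 12 'b': at 2 (via fail)
pos 13 'b': at 4
pos 14 'b': at 5  emit P3@[12:14]
pos 15 'c': at 3 (via fail)  emit P1@[14:15]
pos 16 'a': at 1 (via fail)  emit P0@[16:16]
pos 17 'b': at 2 (via fail)
pos 18 'b': at 4
pos 19 'b': at 5  emit P3@[17:19]
pos 20 'b': at 6  emit P3@[18:20]
pos 21 'b': at 7  emit P2@[17:21],P3@[19:21]
pos 22 'b': at 7 (via fail)  emit P2@[18:22],P3@[20:22]
pos 23 'b': at 7 (via fail)  emit P2@[19:23],P3@[21:23]
pos 24 'b': at 7 (via fail)  emit P2@[20:24],P3@[22:24]
pos 25 'b': at 7 (via fail)  emit P2@[21:25],P3@[23:25]
pos 26 'b': at 7 (via fail)  emit P2@[22:26],P3@[24:26]
pos 27 'b': at 7 (via fail)  emit P2@[23:27],P3@[25:27]
pos 28 'a': at 1 (via fail)  emit P0@[28:28]
pos 29 'a': at 1 (via fail)  emit P0@[29:29]
pos 30 'c': at 0 (via fail)
pos 31 'a': at 1  emit P0@[31:31]
pos 32 'a': at 1 (via fail)  emit P0@[32:32]
pos 33 'b': at 2 (via fail)
pos 34 'b': at 4
pos 35 'b': at 5  emit P3@[33:35]
pos 36 'b': at 6  emit P3@[34:36]
pos 37 'b': at 7  emit P2@[33:37],P3@[35:37]
pos 38 'b': at 7 (via fail)  emit P2@[34:38],P3@[36:38]
pos 39 'b': at 7 (via fail)  emit P2@[35:39],P3@[37:39]
pos 40 'b': at 7 (via fail)  emit P2@[36:40],P3@[38:40]
pos 41 'b': at 7 (via fail)  emit P2@[37:41],P3@[39:41]
pos 42 'b': at 7 (via fail)  emit P2@[38:42],P3@[40:42]
pos 43 'b': at 7 (via fail)  emit P2@[39:43],P3@[41:43]
pos 44 'c': at 3 (via fail)  emit P1@[43:44]
pos 45 'a': at 1 (via fail)  emit P0@[45:45]
pos 46 'b': at 2 (via fail)
pos 47 'b': at 4
pos 48 'a': at 1 (via fail)  emit P0@[48:48]
pos 49 'a': at 1 (via fail)  emit P0@[49:49]
pos 50 'c': at 0 (via fail)
pos 51 'b': at 2
pos 52 'c': at 3  emit P1@[51:52]
pos 53 'b': at 2 (via fail)
pos 54 'c': at 3  emit P1@[53:54]
pos 55 'a': at 1 (via fail)  emit P0@[55:55]
pos 56 'b': at 2 (via fail)
pos 57 'c': at 3  emit P1@[56:57]
pos 58 'b': at 2 (via fail)
pos 59 'b': at 4
pos 60 'b': at 5  emit P3@[58:60]

Result: [[0,0],[3,0],[4,0],[8,3],[9,3],[10,1],[11,0],[14,3],[15,1],[16,0],[19,3],[20,3],[21,2],[21,3],[22,2],[22,3],[23,2],[23,3],[24,2],[24,3],[25,2],[25,3],[26,2],[26,3],[27,2],[27,3],[28,0],[29,0],[31,0],[32,0],[35,3],[36,3],[37,2],[37,3],[38,2],[38,3],[39,2],[39,3],[40,2],[40,3],[41,2],[41,3],[42,2],[42,3],[43,2],[43,3],[44,1],[45,0],[48,0],[49,0],[52,1],[54,1],[55,0],[57,1],[60,3]]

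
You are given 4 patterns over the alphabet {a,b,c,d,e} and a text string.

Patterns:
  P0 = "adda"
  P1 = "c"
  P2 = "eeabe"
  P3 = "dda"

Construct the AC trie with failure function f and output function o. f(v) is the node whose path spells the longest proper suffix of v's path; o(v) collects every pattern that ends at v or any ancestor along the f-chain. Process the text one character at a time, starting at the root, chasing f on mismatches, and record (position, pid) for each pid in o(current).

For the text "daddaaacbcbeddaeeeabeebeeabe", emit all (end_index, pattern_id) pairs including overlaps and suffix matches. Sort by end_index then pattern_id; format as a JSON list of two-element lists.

Construct AC machine:
Trie nodes:
  n0 'ε': a→1 c→5 d→11 e→6
  n1 'a': d→2
  n2 'ad': d→3
  n3 'add': a→4
  n4 'adda': ·  [P0 ends]
  n5 'c': ·  [P1 ends]
  n6 'e': e→7
  n7 'ee': a→8
  n8 'eea': b→9
  n9 'eeab': e→10
  n10 'eeabe': ·  [P2 ends]
  n11 'd': d→12
  n12 'dd': a→13
  n13 'dda': ·  [P3 ends]

Failure links (BFS by depth):
  fail(1) 'a': from fail(0)=0 chase 'a': 0 ⇒ 0;  out=∅∪out(0)=∅
  fail(5) 'c': from fail(0)=0 chase 'c': 0 ⇒ 0;  out={1}∪out(0)={1}
  fail(6) 'e': from fail(0)=0 chase 'e': 0 ⇒ 0;  out=∅∪out(0)=∅
  fail(11) 'd': from fail(0)=0 chase 'd': 0 ⇒ 0;  out=∅∪out(0)=∅
  fail(2) 'ad': from fail(1)=0 chase 'd': 0 ⇒ 11;  out=∅∪out(11)=∅
  fail(7) 'ee': from fail(6)=0 chase 'e': 0 ⇒ 6;  out=∅∪out(6)=∅
  fail(12) 'dd': from fail(11)=0 chase 'd': 0 ⇒ 11;  out=∅∪out(11)=∅
  fail(3) 'add': from fail(2)=11 chase 'd': 11 ⇒ 12;  out=∅∪out(12)=∅
  fail(8) 'eea': from fail(7)=6 chase 'a': 6→0 ⇒ 1;  out=∅∪out(1)=∅
  fail(13) 'dda': from fail(12)=11 chase 'a': 11→0 ⇒ 1;  out={3}∪out(1)={3}
  fail(4) 'adda': from fail(3)=12 chase 'a': 12 ⇒ 13;  out={0}∪out(13)={0,3}
  fail(9) 'eeab': from fail(8)=1 chase 'b': 1→0 ⇒ 0;  out=∅∪out(0)=∅
  fail(10) 'eeabe': from fail(9)=0 chase 'e': 0 ⇒ 6;  out={2}∪out(6)={2}

Scan:
pos 0 'd': at 11
pos 1 'a': at 1 ·f
pos 2 'd': at 2
pos 3 'd': at 3
pos 4 'a': at 4  emit P0@[1:4],P3@[2:4]
pos 5 'a': at 1 ·f
pos 6 'a': at 1 ·f
pos 7 'c': at 5 ·f  emit P1@[7:7]
pos 8 'b': at 0 ·f
pos 9 'c': at 5  emit P1@[9:9]
pos 10 'b': at 0 ·f
pos 11 'e': at 6
pos 12 'd': at 11 ·f
pos 13 'd': at 12
pos 14 'a': at 13  emit P3@[12:14]
pos 15 'e': at 6 ·f
pos 16 'e': at 7
pos 17 'e': at 7 ·f
pos 18 'a': at 8
pos 19 'b': at 9
pos 20 'e': at 10  emit P2@[16:20]
pos 21 'e': at 7 ·f
pos 22 'b': at 0 ·f
pos 23 'e': at 6
pos 24 'e': at 7
pos 25 'a': at 8
pos 26 'b': at 9
pos 27 'e': at 10  emit P2@[23:27]

Result: [[4,0],[4,3],[7,1],[9,1],[14,3],[20,2],[27,2]]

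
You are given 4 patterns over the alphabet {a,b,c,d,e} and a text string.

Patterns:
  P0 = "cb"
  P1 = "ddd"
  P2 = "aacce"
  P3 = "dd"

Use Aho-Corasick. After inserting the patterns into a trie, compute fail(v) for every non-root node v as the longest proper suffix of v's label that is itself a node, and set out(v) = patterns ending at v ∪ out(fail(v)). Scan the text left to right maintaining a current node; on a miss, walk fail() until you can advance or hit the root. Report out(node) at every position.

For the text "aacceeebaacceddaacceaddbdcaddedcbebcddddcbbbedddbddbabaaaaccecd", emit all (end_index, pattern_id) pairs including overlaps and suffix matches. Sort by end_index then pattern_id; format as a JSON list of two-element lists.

Build:
Trie (insert patterns):
  0='ε' goto a→6 c→1 d→3
  1='c' goto b→2
  2='cb' goto ·  [P0 ends]
  3='d' goto d→4
  4='dd' goto d→5  [P3 ends]
  5='ddd' goto ·  [P1 ends]
  6='a' goto a→7
  7='aa' goto c→8
  8='aac' goto c→9
  9='aacc' goto e→10
  10='aacce' goto ·  [P2 ends]

BFS fail/out derivation:
  n1('c'): parent n0 fail=0; on 'c' 0 → fail=0;  out ∅∪∅=∅
  n3('d'): parent n0 fail=0; on 'd' 0 → fail=0;  out ∅∪∅=∅
  n6('a'): parent n0 fail=0; on 'a' 0 → fail=0;  out ∅∪∅=∅
  n2('cb'): parent n1 fail=0; on 'b' 0 → fail=0;  out {0}∪∅={0}
  n4('dd'): parent n3 fail=0; on 'd' 0 → fail=3;  out {3}∪∅={3}
  n7('aa'): parent n6 fail=0; on 'a' 0 → fail=6;  out ∅∪∅=∅
  n5('ddd'): parent n4 fail=3; on 'd' 3 → fail=4;  out {1}∪{3}={1,3}
  n8('aac'): parent n7 fail=6; on 'c' 6→0 → fail=1;  out ∅∪∅=∅
  n9('aacc'): parent n8 fail=1; on 'c' 1→0 → fail=1;  out ∅∪∅=∅
  n10('aacce'): parent n9 fail=1; on 'e' 1→0 → fail=0;  out {2}∪∅={2}

Run:
[0] read 'a'  n0⇒n6
[1] read 'a'  n6⇒n7
[2] read 'c'  n7⇒n8
[3] read 'c'  n8⇒n9
[4] read 'e'  n9⇒n10  ** P2@[0:4]
[5] read 'e'  n10⇒n0 ·f
[6] read 'e'  n0⇒n0
[7] read 'b'  n0⇒n0
[8] read 'a'  n0⇒n6
[9] read 'a'  n6⇒n7
[10] read 'c'  n7⇒n8
[11] read 'c'  n8⇒n9
[12] read 'e'  n9⇒n10  ** P2@[8:12]
[13] read 'd'  n10⇒n3 ·f
[14] read 'd'  n3⇒n4  ** P3@[13:14]
[15] read 'a'  n4⇒n6 ·f
[16] read 'a'  n6⇒n7
[17] read 'c'  n7⇒n8
[18] read 'c'  n8⇒n9
[19] read 'e'  n9⇒n10  ** P2@[15:19]
[20] read 'a'  n10⇒n6 ·f
[21] read 'd'  n6⇒n3 ·f
[22] read 'd'  n3⇒n4  ** P3@[21:22]
[23] read 'b'  n4⇒n0 ·f
[24] read 'd'  n0⇒n3
[25] read 'c'  n3⇒n1 ·f
[26] read 'a'  n1⇒n6 ·f
[27] read 'd'  n6⇒n3 ·f
[28] read 'd'  n3⇒n4  ** P3@[27:28]
[29] read 'e'  n4⇒n0 ·f
[30] read 'd'  n0⇒n3
[31] read 'c'  n3⇒n1 ·f
[32] read 'b'  n1⇒n2  ** P0@[31:32]
[33] read 'e'  n2⇒n0 ·f
[34] read 'b'  n0⇒n0
[35] read 'c'  n0⇒n1
[36] read 'd'  n1⇒n3 ·f
[37] read 'd'  n3⇒n4  ** P3@[36:37]
[38] read 'd'  n4⇒n5  ** P1@[36:38],P3@[37:38]
[39] read 'd'  n5⇒n5 ·f  ** P1@[37:39],P3@[38:39]
[40] read 'c'  n5⇒n1 ·f
[41] read 'b'  n1⇒n2  ** P0@[40:41]
[42] read 'b'  n2⇒n0 ·f
[43] read 'b'  n0⇒n0
[44] read 'e'  n0⇒n0
[45] read 'd'  n0⇒n3
[46] read 'd'  n3⇒n4  ** P3@[45:46]
[47] read 'd'  n4⇒n5  ** P1@[45:47],P3@[46:47]
[48] read 'b'  n5⇒n0 ·f
[49] read 'd'  n0⇒n3
[50] read 'd'  n3⇒n4  ** P3@[49:50]
[51] read 'b'  n4⇒n0 ·f
[52] read 'a'  n0⇒n6
[53] read 'b'  n6⇒n0 ·f
[54] read 'a'  n0⇒n6
[55] read 'a'  n6⇒n7
[56] read 'a'  n7⇒n7 ·f
[57] read 'a'  n7⇒n7 ·f
[58] read 'c'  n7⇒n8
[59] read 'c'  n8⇒n9
[60] read 'e'  n9⇒n10  ** P2@[56:60]
[61] read 'c'  n10⇒n1 ·f
[62] read 'd'  n1⇒n3 ·f

Matches: [[4,2],[12,2],[14,3],[19,2],[22,3],[28,3],[32,0],[37,3],[38,1],[38,3],[39,1],[39,3],[41,0],[46,3],[47,1],[47,3],[50,3],[60,2]]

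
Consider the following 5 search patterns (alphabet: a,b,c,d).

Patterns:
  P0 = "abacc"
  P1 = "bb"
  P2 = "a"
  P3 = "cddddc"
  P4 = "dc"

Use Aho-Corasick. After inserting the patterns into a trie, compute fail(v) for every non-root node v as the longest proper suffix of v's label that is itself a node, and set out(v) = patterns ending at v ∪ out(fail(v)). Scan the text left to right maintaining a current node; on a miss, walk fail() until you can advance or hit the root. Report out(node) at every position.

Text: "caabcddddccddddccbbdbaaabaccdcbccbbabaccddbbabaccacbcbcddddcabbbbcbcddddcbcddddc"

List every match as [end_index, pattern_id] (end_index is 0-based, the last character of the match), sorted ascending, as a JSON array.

Build:
Trie nodes:
  0='ε' goto a→1 b→6 c→8 d→14
  1='a' goto b→2  ←P2
  2='ab' goto a→3
  3='aba' goto c→4
  4='abac' goto c→5
  5='abacc' goto ·  ←P0
  6='b' goto b→7
  7='bb' goto ·  ←P1
  8='c' goto d→9
  9='cd' goto d→10
  10='cdd' goto d→11
  11='cddd' goto d→12
  12='cdddd' goto c→13
  13='cddddc' goto ·  ←P3
  14='d' goto c→15
  15='dc' goto ·  ←P4

Failure links (BFS by depth):
  fail(1) 'a': from fail(0)=0 chase 'a': 0 ⇒ 0;  out={2}∪out(0)={2}
  fail(6) 'b': from fail(0)=0 chase 'b': 0 ⇒ 0;  out=∅∪out(0)=∅
  fail(8) 'c': from fail(0)=0 chase 'c': 0 ⇒ 0;  out=∅∪out(0)=∅
  fail(14) 'd': from fail(0)=0 chase 'd': 0 ⇒ 0;  out=∅∪out(0)=∅
  fail(2) 'ab': from fail(1)=0 chase 'b': 0 ⇒ 6;  out=∅∪out(6)=∅
  fail(7) 'bb': from fail(6)=0 chase 'b': 0 ⇒ 6;  out={1}∪out(6)={1}
  fail(9) 'cd': from fail(8)=0 chase 'd': 0 ⇒ 14;  out=∅∪out(14)=∅
  fail(15) 'dc': from fail(14)=0 chase 'c': 0 ⇒ 8;  out={4}∪out(8)={4}
  fail(3) 'aba': from fail(2)=6 chase 'a': 6→0 ⇒ 1;  out=∅∪out(1)={2}
  fail(10) 'cdd': from fail(9)=14 chase 'd': 14→0 ⇒ 14;  out=∅∪out(14)=∅
  fail(4) 'abac': from fail(3)=1 chase 'c': 1→0 ⇒ 8;  out=∅∪out(8)=∅
  fail(11) 'cddd': from fail(10)=14 chase 'd': 14→0 ⇒ 14;  out=∅∪out(14)=∅
  fail(5) 'abacc': from fail(4)=8 chase 'c': 8→0 ⇒ 8;  out={0}∪out(8)={0}
  fail(12) 'cdddd': from fail(11)=14 chase 'd': 14→0 ⇒ 14;  out=∅∪out(14)=∅
  fail(13) 'cddddc': from fail(12)=14 chase 'c': 14 ⇒ 15;  out={3}∪out(15)={3,4}

Run:
[0] read 'c'  n0⇒n8
[1] read 'a'  n8⇒n1 ·f  → match P2@[1:1]
[2] read 'a'  n1⇒n1 ·f  → match P2@[2:2]
[3] read 'b'  n1⇒n2
[4] read 'c'  n2⇒n8 ·f
[5] read 'd'  n8⇒n9
[6] read 'd'  n9⇒n10
[7] read 'd'  n10⇒n11
[8] read 'd'  n11⇒n12
[9] read 'c'  n12⇒n13  → match P3@[4:9],P4@[8:9]
[10] read 'c'  n13⇒n8 ·f
[11] read 'd'  n8⇒n9
[12] read 'd'  n9⇒n10
[13] read 'd'  n10⇒n11
[14] read 'd'  n11⇒n12
[15] read 'c'  n12⇒n13  → match P3@[10:15],P4@[14:15]
[16] read 'c'  n13⇒n8 ·f
[17] read 'b'  n8⇒n6 ·f
[18] read 'b'  n6⇒n7  → match P1@[17:18]
[19] read 'd'  n7⇒n14 ·f
[20] read 'b'  n14⇒n6 ·f
[21] read 'a'  n6⇒n1 ·f  → match P2@[21:21]
[22] read 'a'  n1⇒n1 ·f  → match P2@[22:22]
[23] read 'a'  n1⇒n1 ·f  → match P2@[23:23]
[24] read 'b'  n1⇒n2
[25] read 'a'  n2⇒n3  → match P2@[25:25]
[26] read 'c'  n3⇒n4
[27] read 'c'  n4⇒n5  → match P0@[23:27]
[28] read 'd'  n5⇒n9 ·f
[29] read 'c'  n9⇒n15 ·f  → match P4@[28:29]
[30] read 'b'  n15⇒n6 ·f
[31] read 'c'  n6⇒n8 ·f
[32] read 'c'  n8⇒n8 ·f
[33] read 'b'  n8⇒n6 ·f
[34] read 'b'  n6⇒n7  → match P1@[33:34]
[35] read 'a'  n7⇒n1 ·f  → match P2@[35:35]
[36] read 'b'  n1⇒n2
[37] read 'a'  n2⇒n3  → match P2@[37:37]
[38] read 'c'  n3⇒n4
[39] read 'c'  n4⇒n5  → match P0@[35:39]
[40] read 'd'  n5⇒n9 ·f
[41] read 'd'  n9⇒n10
[42] read 'b'  n10⇒n6 ·f
[43] read 'b'  n6⇒n7  → match P1@[42:43]
[44] read 'a'  n7⇒n1 ·f  → match P2@[44:44]
[45] read 'b'  n1⇒n2
[46] read 'a'  n2⇒n3  → match P2@[46:46]
[47] read 'c'  n3⇒n4
[48] read 'c'  n4⇒n5  → match P0@[44:48]
[49] read 'a'  n5⇒n1 ·f  → match P2@[49:49]
[50] read 'c'  n1⇒n8 ·f
[51] read 'b'  n8⇒n6 ·f
[52] read 'c'  n6⇒n8 ·f
[53] read 'b'  n8⇒n6 ·f
[54] read 'c'  n6⇒n8 ·f
[55] read 'd'  n8⇒n9
[56] read 'd'  n9⇒n10
[57] read 'd'  n10⇒n11
[58] read 'd'  n11⇒n12
[59] read 'c'  n12⇒n13  → match P3@[54:59],P4@[58:59]
[60] read 'a'  n13⇒n1 ·f  → match P2@[60:60]
[61] read 'b'  n1⇒n2
[62] read 'b'  n2⇒n7 ·f  → match P1@[61:62]
[63] read 'b'  n7⇒n7 ·f  → match P1@[62:63]
[64] read 'b'  n7⇒n7 ·f  → match P1@[63:64]
[65] read 'c'  n7⇒n8 ·f
[66] read 'b'  n8⇒n6 ·f
[67] read 'c'  n6⇒n8 ·f
[68] read 'd'  n8⇒n9
[69] read 'd'  n9⇒n10
[70] read 'd'  n10⇒n11
[71] read 'd'  n11⇒n12
[72] read 'c'  n12⇒n13  → match P3@[67:72],P4@[71:72]
[73] read 'b'  n13⇒n6 ·f
[74] read 'c'  n6⇒n8 ·f
[75] read 'd'  n8⇒n9
[76] read 'd'  n9⇒n10
[77] read 'd'  n10⇒n11
[78] read 'd'  n11⇒n12
[79] read 'c'  n12⇒n13  → match P3@[74:79],P4@[78:79]

All matches (sorted): [[1,2],[2,2],[9,3],[9,4],[15,3],[15,4],[18,1],[21,2],[22,2],[23,2],[25,2],[27,0],[29,4],[34,1],[35,2],[37,2],[39,0],[43,1],[44,2],[46,2],[48,0],[49,2],[59,3],[59,4],[60,2],[62,1],[63,1],[64,1],[72,3],[72,4],[79,3],[79,4]]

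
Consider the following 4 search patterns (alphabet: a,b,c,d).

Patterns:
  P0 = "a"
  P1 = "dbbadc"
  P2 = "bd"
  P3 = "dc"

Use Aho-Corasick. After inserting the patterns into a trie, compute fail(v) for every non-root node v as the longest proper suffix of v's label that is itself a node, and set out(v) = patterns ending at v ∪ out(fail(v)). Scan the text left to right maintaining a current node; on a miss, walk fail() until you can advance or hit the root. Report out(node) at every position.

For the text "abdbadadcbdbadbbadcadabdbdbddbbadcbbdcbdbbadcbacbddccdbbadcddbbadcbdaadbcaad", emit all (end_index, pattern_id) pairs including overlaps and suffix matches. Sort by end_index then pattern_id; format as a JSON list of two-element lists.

Build automaton:
Trie nodes:
  0='ε' goto a→1 b→8 d→2
  1='a' goto ·  ←P0
  2='d' goto b→3 c→10
  3='db' goto b→4
  4='dbb' goto a→5
  5='dbba' goto d→6
  6='dbbad' goto c→7
  7='dbbadc' goto ·  ←P1
  8='b' goto d→9
  9='bd' goto ·  ←P2
  10='dc' goto ·  ←P3

Failure links (BFS by depth):
  n1('a'): parent n0 fail=0; on 'a' 0 → fail=0;  out {0}∪∅={0}
  n2('d'): parent n0 fail=0; on 'd' 0 → fail=0;  out ∅∪∅=∅
  n8('b'): parent n0 fail=0; on 'b' 0 → fail=0;  out ∅∪∅=∅
  n3('db'): parent n2 fail=0; on 'b' 0 → fail=8;  out ∅∪∅=∅
  n9('bd'): parent n8 fail=0; on 'd' 0 → fail=2;  out {2}∪∅={2}
  n10('dc'): parent n2 fail=0; on 'c' 0 → fail=0;  out {3}∪∅={3}
  n4('dbb'): parent n3 fail=8; on 'b' 8→0 → fail=8;  out ∅∪∅=∅
  n5('dbba'): parent n4 fail=8; on 'a' 8→0 → fail=1;  out ∅∪{0}={0}
  n6('dbbad'): parent n5 fail=1; on 'd' 1→0 → fail=2;  out ∅∪∅=∅
  n7('dbbadc'): parent n6 fail=2; on 'c' 2 → fail=10;  out {1}∪{3}={1,3}

Scan:
[0] read 'a'  n0⇒n1  emit P0@[0:0]
[1] read 'b'  n1⇒n8 (via fail)
[2] read 'd'  n8⇒n9  emit P2@[1:2]
[3] read 'b'  n9⇒n3 (via fail)
[4] read 'a'  n3⇒n1 (via fail)  emit P0@[4:4]
[5] read 'd'  n1⇒n2 (via fail)
[6] read 'a'  n2⇒n1 (via fail)  emit P0@[6:6]
[7] read 'd'  n1⇒n2 (via fail)
[8] read 'c'  n2⇒n10  emit P3@[7:8]
[9] read 'b'  n10⇒n8 (via fail)
[10] read 'd'  n8⇒n9  emit P2@[9:10]
[11] read 'b'  n9⇒n3 (via fail)
[12] read 'a'  n3⇒n1 (via fail)  emit P0@[12:12]
[13] read 'd'  n1⇒n2 (via fail)
[14] read 'b'  n2⇒n3
[15] read 'b'  n3⇒n4
[16] read 'a'  n4⇒n5  emit P0@[16:16]
[17] read 'd'  n5⇒n6
[18] read 'c'  n6⇒n7  emit P1@[13:18],P3@[17:18]
[19] read 'a'  n7⇒n1 (via fail)  emit P0@[19:19]
[20] read 'd'  n1⇒n2 (via fail)
[21] read 'a'  n2⇒n1 (via fail)  emit P0@[21:21]
[22] read 'b'  n1⇒n8 (via fail)
[23] read 'd'  n8⇒n9  emit P2@[22:23]
[24] read 'b'  n9⇒n3 (via fail)
[25] read 'd'  n3⇒n9 (via fail)  emit P2@[24:25]
[26] read 'b'  n9⇒n3 (via fail)
[27] read 'd'  n3⇒n9 (via fail)  emit P2@[26:27]
[28] read 'd'  n9⇒n2 (via fail)
[29] read 'b'  n2⇒n3
[30] read 'b'  n3⇒n4
[31] read 'a'  n4⇒n5  emit P0@[31:31]
[32] read 'd'  n5⇒n6
[33] read 'c'  n6⇒n7  emit P1@[28:33],P3@[32:33]
[34] read 'b'  n7⇒n8 (via fail)
[35] read 'b'  n8⇒n8 (via fail)
[36] read 'd'  n8⇒n9  emit P2@[35:36]
[37] read 'c'  n9⇒n10 (via fail)  emit P3@[36:37]
[38] read 'b'  n10⇒n8 (via fail)
[39] read 'd'  n8⇒n9  emit P2@[38:39]
[40] read 'b'  n9⇒n3 (via fail)
[41] read 'b'  n3⇒n4
[42] read 'a'  n4⇒n5  emit P0@[42:42]
[43] read 'd'  n5⇒n6
[44] read 'c'  n6⇒n7  emit P1@[39:44],P3@[43:44]
[45] read 'b'  n7⇒n8 (via fail)
[46] read 'a'  n8⇒n1 (via fail)  emit P0@[46:46]
[47] read 'c'  n1⇒n0 (via fail)
[48] read 'b'  n0⇒n8
[49] read 'd'  n8⇒n9  emit P2@[48:49]
[50] read 'd'  n9⇒n2 (via fail)
[51] read 'c'  n2⇒n10  emit P3@[50:51]
[52] read 'c'  n10⇒n0 (via fail)
[53] read 'd'  n0⇒n2
[54] read 'b'  n2⇒n3
[55] read 'b'  n3⇒n4
[56] read 'a'  n4⇒n5  emit P0@[56:56]
[57] read 'd'  n5⇒n6
[58] read 'c'  n6⇒n7  emit P1@[53:58],P3@[57:58]
[59] read 'd'  n7⇒n2 (via fail)
[60] read 'd'  n2⇒n2 (via fail)
[61] read 'b'  n2⇒n3
[62] read 'b'  n3⇒n4
[63] read 'a'  n4⇒n5  emit P0@[63:63]
[64] read 'd'  n5⇒n6
[65] read 'c'  n6⇒n7  emit P1@[60:65],P3@[64:65]
[66] read 'b'  n7⇒n8 (via fail)
[67] read 'd'  n8⇒n9  emit P2@[66:67]
[68] read 'a'  n9⇒n1 (via fail)  emit P0@[68:68]
[69] read 'a'  n1⇒n1 (via fail)  emit P0@[69:69]
[70] read 'd'  n1⇒n2 (via fail)
[71] read 'b'  n2⇒n3
[72] read 'c'  n3⇒n0 (via fail)
[73] read 'a'  n0⇒n1  emit P0@[73:73]
[74] read 'a'  n1⇒n1 (via fail)  emit P0@[74:74]
[75] read 'd'  n1⇒n2 (via fail)

Result: [[0,0],[2,2],[4,0],[6,0],[8,3],[10,2],[12,0],[16,0],[18,1],[18,3],[19,0],[21,0],[23,2],[25,2],[27,2],[31,0],[33,1],[33,3],[36,2],[37,3],[39,2],[42,0],[44,1],[44,3],[46,0],[49,2],[51,3],[56,0],[58,1],[58,3],[63,0],[65,1],[65,3],[67,2],[68,0],[69,0],[73,0],[74,0]]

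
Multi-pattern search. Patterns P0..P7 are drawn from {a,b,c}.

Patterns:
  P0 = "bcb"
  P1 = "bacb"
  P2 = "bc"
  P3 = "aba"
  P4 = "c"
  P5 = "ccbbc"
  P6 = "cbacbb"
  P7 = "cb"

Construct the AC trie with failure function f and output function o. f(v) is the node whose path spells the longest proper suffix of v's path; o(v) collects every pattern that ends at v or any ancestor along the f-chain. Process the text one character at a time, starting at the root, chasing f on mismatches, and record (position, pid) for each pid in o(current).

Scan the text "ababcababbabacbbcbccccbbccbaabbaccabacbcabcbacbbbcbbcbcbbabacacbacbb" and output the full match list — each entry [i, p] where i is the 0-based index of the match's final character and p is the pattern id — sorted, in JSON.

Build automaton:
Trie nodes:
  n0 'ε': a→7 b→1 c→10
  n1 'b': a→4 c→2
  n2 'bc': b→3  [P2 ends]
  n3 'bcb': ·  [P0 ends]
  n4 'ba': c→5
  n5 'bac': b→6
  n6 'bacb': ·  [P1 ends]
  n7 'a': b→8
  n8 'ab': a→9
  n9 'aba': ·  [P3 ends]
  n10 'c': b→15 c→11  [P4 ends]
  n11 'cc': b→12
  n12 'ccb': b→13
  n13 'ccbb': c→14
  n14 'ccbbc': ·  [P5 ends]
  n15 'cb': a→16  [P7 ends]
  n16 'cba': c→17
  n17 'cbac': b→18
  n18 'cbacb': b→19
  n19 'cbacbb': ·  [P6 ends]

BFS fail/out derivation:
  n1('b'): parent n0 fail=0; on 'b' 0 → fail=0;  out ∅∪∅=∅
  n7('a'): parent n0 fail=0; on 'a' 0 → fail=0;  out ∅∪∅=∅
  n10('c'): parent n0 fail=0; on 'c' 0 → fail=0;  out {4}∪∅={4}
  n2('bc'): parent n1 fail=0; on 'c' 0 → fail=10;  out {2}∪{4}={2,4}
  n4('ba'): parent n1 fail=0; on 'a' 0 → fail=7;  out ∅∪∅=∅
  n8('ab'): parent n7 fail=0; on 'b' 0 → fail=1;  out ∅∪∅=∅
  n11('cc'): parent n10 fail=0; on 'c' 0 → fail=10;  out ∅∪{4}={4}
  n15('cb'): parent n10 fail=0; on 'b' 0 → fail=1;  out {7}∪∅={7}
  n3('bcb'): parent n2 fail=10; on 'b' 10 → fail=15;  out {0}∪{7}={0,7}
  n5('bac'): parent n4 fail=7; on 'c' 7→0 → fail=10;  out ∅∪{4}={4}
  n9('aba'): parent n8 fail=1; on 'a' 1 → fail=4;  out {3}∪∅={3}
  n12('ccb'): parent n11 fail=10; on 'b' 10 → fail=15;  out ∅∪{7}={7}
  n16('cba'): parent n15 fail=1; on 'a' 1 → fail=4;  out ∅∪∅=∅
  n6('bacb'): parent n5 fail=10; on 'b' 10 → fail=15;  out {1}∪{7}={1,7}
  n13('ccbb'): parent n12 fail=15; on 'b' 15→1→0 → fail=1;  out ∅∪∅=∅
  n17('cbac'): parent n16 fail=4; on 'c' 4 → fail=5;  out ∅∪{4}={4}
  n14('ccbbc'): parent n13 fail=1; on 'c' 1 → fail=2;  out {5}∪{2,4}={2,4,5}
  n18('cbacb'): parent n17 fail=5; on 'b' 5 → fail=6;  out ∅∪{1,7}={1,7}
  n19('cbacbb'): parent n18 fail=6; on 'b' 6→15→1→0 → fail=1;  out {6}∪∅={6}

Run:
[0] read 'a'  n0⇒n7
[1] read 'b'  n7⇒n8
[2] read 'a'  n8⇒n9  ** P3@[0:2]
[3] read 'b'  n9⇒n8 (via fail)
[4] read 'c'  n8⇒n2 (via fail)  ** P2@[3:4],P4@[4:4]
[5] read 'a'  n2⇒n7 (via fail)
[6] read 'b'  n7⇒n8
[7] read 'a'  n8⇒n9  ** P3@[5:7]
[8] read 'b'  n9⇒n8 (via fail)
[9] read 'b'  n8⇒n1 (via fail)
[10] read 'a'  n1⇒n4
[11] read 'b'  n4⇒n8 (via fail)
[12] read 'a'  n8⇒n9  ** P3@[10:12]
[13] read 'c'  n9⇒n5 (via fail)  ** P4@[13:13]
[14] read 'b'  n5⇒n6  ** P1@[11:14],P7@[13:14]
[15] read 'b'  n6⇒n1 (via fail)
[16] read 'c'  n1⇒n2  ** P2@[15:16],P4@[16:16]
[17] read 'b'  n2⇒n3  ** P0@[15:17],P7@[16:17]
[18] read 'c'  n3⇒n2 (via fail)  ** P2@[17:18],P4@[18:18]
[19] read 'c'  n2⇒n11 (via fail)  ** P4@[19:19]
[20] read 'c'  n11⇒n11 (via fail)  ** P4@[20:20]
[21] read 'c'  n11⇒n11 (via fail)  ** P4@[21:21]
[22] read 'b'  n11⇒n12  ** P7@[21:22]
[23] read 'b'  n12⇒n13
[24] read 'c'  n13⇒n14  ** P2@[23:24],P4@[24:24],P5@[20:24]
[25] read 'c'  n14⇒n11 (via fail)  ** P4@[25:25]
[26] read 'b'  n11⇒n12  ** P7@[25:26]
[27] read 'a'  n12⇒n16 (via fail)
[28] read 'a'  n16⇒n7 (via fail)
[29] read 'b'  n7⇒n8
[30] read 'b'  n8⇒n1 (via fail)
[31] read 'a'  n1⇒n4
[32] read 'c'  n4⇒n5  ** P4@[32:32]
[33] read 'c'  n5⇒n11 (via fail)  ** P4@[33:33]
[34] read 'a'  n11⇒n7 (via fail)
[35] read 'b'  n7⇒n8
[36] read 'a'  n8⇒n9  ** P3@[34:36]
[37] read 'c'  n9⇒n5 (via fail)  ** P4@[37:37]
[38] read 'b'  n5⇒n6  ** P1@[35:38],P7@[37:38]
[39] read 'c'  n6⇒n2 (via fail)  ** P2@[38:39],P4@[39:39]
[40] read 'a'  n2⇒n7 (via fail)
[41] read 'b'  n7⇒n8
[42] read 'c'  n8⇒n2 (via fail)  ** P2@[41:42],P4@[42:42]
[43] read 'b'  n2⇒n3  ** P0@[41:43],P7@[42:43]
[44] read 'a'  n3⇒n16 (via fail)
[45] read 'c'  n16⇒n17  ** P4@[45:45]
[46] read 'b'  n17⇒n18  ** P1@[43:46],P7@[45:46]
[47] read 'b'  n18⇒n19  ** P6@[42:47]
[48] read 'b'  n19⇒n1 (via fail)
[49] read 'c'  n1⇒n2  ** P2@[48:49],P4@[49:49]
[50] read 'b'  n2⇒n3  ** P0@[48:50],P7@[49:50]
[51] read 'b'  n3⇒n1 (via fail)
[52] read 'c'  n1⇒n2  ** P2@[51:52],P4@[52:52]
[53] read 'b'  n2⇒n3  ** P0@[51:53],P7@[52:53]
[54] read 'c'  n3⇒n2 (via fail)  ** P2@[53:54],P4@[54:54]
[55] read 'b'  n2⇒n3  ** P0@[53:55],P7@[54:55]
[56] read 'b'  n3⇒n1 (via fail)
[57] read 'a'  n1⇒n4
[58] read 'b'  n4⇒n8 (via fail)
[59] read 'a'  n8⇒n9  ** P3@[57:59]
[60] read 'c'  n9⇒n5 (via fail)  ** P4@[60:60]
[61] read 'a'  n5⇒n7 (via fail)
[62] read 'c'  n7⇒n10 (via fail)  ** P4@[62:62]
[63] read 'b'  n10⇒n15  ** P7@[62:63]
[64] read 'a'  n15⇒n16
[65] read 'c'  n16⇒n17  ** P4@[65:65]
[66] read 'b'  n17⇒n18  ** P1@[63:66],P7@[65:66]
[67] read 'b'  n18⇒n19  ** P6@[62:67]

All matches (sorted): [[2,3],[4,2],[4,4],[7,3],[12,3],[13,4],[14,1],[14,7],[16,2],[16,4],[17,0],[17,7],[18,2],[18,4],[19,4],[20,4],[21,4],[22,7],[24,2],[24,4],[24,5],[25,4],[26,7],[32,4],[33,4],[36,3],[37,4],[38,1],[38,7],[39,2],[39,4],[42,2],[42,4],[43,0],[43,7],[45,4],[46,1],[46,7],[47,6],[49,2],[49,4],[50,0],[50,7],[52,2],[52,4],[53,0],[53,7],[54,2],[54,4],[55,0],[55,7],[59,3],[60,4],[62,4],[63,7],[65,4],[66,1],[66,7],[67,6]]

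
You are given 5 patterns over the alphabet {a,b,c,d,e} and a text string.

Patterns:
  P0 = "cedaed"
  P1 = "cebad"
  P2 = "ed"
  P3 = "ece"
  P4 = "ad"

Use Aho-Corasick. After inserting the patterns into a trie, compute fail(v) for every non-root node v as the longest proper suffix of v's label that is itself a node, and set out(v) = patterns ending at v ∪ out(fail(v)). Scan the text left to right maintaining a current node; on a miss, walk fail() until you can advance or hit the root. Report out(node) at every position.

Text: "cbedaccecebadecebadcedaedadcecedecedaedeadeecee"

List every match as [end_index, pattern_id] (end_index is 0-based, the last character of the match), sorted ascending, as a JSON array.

Construct AC machine:
Trie (insert patterns):
  n0 'ε': a→14 c→1 e→10
  n1 'c': e→2
  n2 'ce': b→7 d→3
  n3 'ced': a→4
  n4 'ceda': e→5
  n5 'cedae': d→6
  n6 'cedaed': ·  [P0 ends]
  n7 'ceb': a→8
  n8 'ceba': d→9
  n9 'cebad': ·  [P1 ends]
  n10 'e': c→12 d→11
  n11 'ed': ·  [P2 ends]
  n12 'ec': e→13
  n13 'ece': ·  [P3 ends]
  n14 'a': d→15
  n15 'ad': ·  [P4 ends]

BFS fail/out derivation:
  fail(1) 'c': from fail(0)=0 chase 'c': 0 ⇒ 0;  out=∅∪out(0)=∅
  fail(10) 'e': from fail(0)=0 chase 'e': 0 ⇒ 0;  out=∅∪out(0)=∅
  fail(14) 'a': from fail(0)=0 chase 'a': 0 ⇒ 0;  out=∅∪out(0)=∅
  fail(2) 'ce': from fail(1)=0 chase 'e': 0 ⇒ 10;  out=∅∪out(10)=∅
  fail(11) 'ed': from fail(10)=0 chase 'd': 0 ⇒ 0;  out={2}∪out(0)={2}
  fail(12) 'ec': from fail(10)=0 chase 'c': 0 ⇒ 1;  out=∅∪out(1)=∅
  fail(15) 'ad': from fail(14)=0 chase 'd': 0 ⇒ 0;  out={4}∪out(0)={4}
  fail(3) 'ced': from fail(2)=10 chase 'd': 10 ⇒ 11;  out=∅∪out(11)={2}
  fail(7) 'ceb': from fail(2)=10 chase 'b': 10→0 ⇒ 0;  out=∅∪out(0)=∅
  fail(13) 'ece': from fail(12)=1 chase 'e': 1 ⇒ 2;  out={3}∪out(2)={3}
  fail(4) 'ceda': from fail(3)=11 chase 'a': 11→0 ⇒ 14;  out=∅∪out(14)=∅
  fail(8) 'ceba': from fail(7)=0 chase 'a': 0 ⇒ 14;  out=∅∪out(14)=∅
  fail(5) 'cedae': from fail(4)=14 chase 'e': 14→0 ⇒ 10;  out=∅∪out(10)=∅
  fail(9) 'cebad': from fail(8)=14 chase 'd': 14 ⇒ 15;  out={1}∪out(15)={1,4}
  fail(6) 'cedaed': from fail(5)=10 chase 'd': 10 ⇒ 11;  out={0}∪out(11)={0,2}

Scan:
i=0 'c': node 0→1
i=1 'b': node 1→0 (via fail)
i=2 'e': node 0→10
i=3 'd': node 10→11  ** P2@[2:3]
i=4 'a': node 11→14 (via fail)
i=5 'c': node 14→1 (via fail)
i=6 'c': node 1→1 (via fail)
i=7 'e': node 1→2
i=8 'c': node 2→12 (via fail)
i=9 'e': node 12→13  ** P3@[7:9]
i=10 'b': node 13→7 (via fail)
i=11 'a': node 7→8
i=12 'd': node 8→9  ** P1@[8:12],P4@[11:12]
i=13 'e': node 9→10 (via fail)
i=14 'c': node 10→12
i=15 'e': node 12→13  ** P3@[13:15]
i=16 'b': node 13→7 (via fail)
i=17 'a': node 7→8
i=18 'd': node 8→9  ** P1@[14:18],P4@[17:18]
i=19 'c': node 9→1 (via fail)
i=20 'e': node 1→2
i=21 'd': node 2→3  ** P2@[20:21]
i=22 'a': node 3→4
i=23 'e': node 4→5
i=24 'd': node 5→6  ** P0@[19:24],P2@[23:24]
i=25 'a': node 6→14 (via fail)
i=26 'd': node 14→15  ** P4@[25:26]
i=27 'c': node 15→1 (via fail)
i=28 'e': node 1→2
i=29 'c': node 2→12 (via fail)
i=30 'e': node 12→13  ** P3@[28:30]
i=31 'd': node 13→3 (via fail)  ** P2@[30:31]
i=32 'e': node 3→10 (via fail)
i=33 'c': node 10→12
i=34 'e': node 12→13  ** P3@[32:34]
i=35 'd': node 13→3 (via fail)  ** P2@[34:35]
i=36 'a': node 3→4
i=37 'e': node 4→5
i=38 'd': node 5→6  ** P0@[33:38],P2@[37:38]
i=39 'e': node 6→10 (via fail)
i=40 'a': node 10→14 (via fail)
i=41 'd': node 14→15  ** P4@[40:41]
i=42 'e': node 15→10 (via fail)
i=43 'e': node 10→10 (via fail)
i=44 'c': node 10→12
i=45 'e': node 12→13  ** P3@[43:45]
i=46 'e': node 13→10 (via fail)

All matches (sorted): [[3,2],[9,3],[12,1],[12,4],[15,3],[18,1],[18,4],[21,2],[24,0],[24,2],[26,4],[30,3],[31,2],[34,3],[35,2],[38,0],[38,2],[41,4],[45,3]]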